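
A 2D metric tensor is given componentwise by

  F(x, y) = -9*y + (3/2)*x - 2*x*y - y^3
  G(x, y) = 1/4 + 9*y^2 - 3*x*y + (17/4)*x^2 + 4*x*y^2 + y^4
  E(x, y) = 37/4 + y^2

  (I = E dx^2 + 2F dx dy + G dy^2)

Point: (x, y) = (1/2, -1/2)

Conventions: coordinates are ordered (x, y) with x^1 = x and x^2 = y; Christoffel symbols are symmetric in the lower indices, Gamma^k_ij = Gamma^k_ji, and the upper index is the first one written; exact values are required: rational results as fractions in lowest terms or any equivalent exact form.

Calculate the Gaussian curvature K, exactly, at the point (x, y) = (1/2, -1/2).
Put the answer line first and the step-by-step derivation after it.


Answer: K = -81808/570025

E = 19/2, F = 47/8, G = 39/8, EG - F^2 = 755/64 at the point
E_x = 0, E_y = -1, F_x = 5/2, F_y = -43/4, G_x = 27/4, G_y = -13
E_yy = 2, F_xy = -2, G_xx = 17/2
Apply the Brioschi formula K = (det M1 - det M2)/(EG - F^2)^2 over the derivative matrices of E, F, G.
M1 = [[-E_yy/2 + F_xy - G_xx/2, E_x/2, F_x - E_y/2], [F_y - G_x/2, E, F], [G_y/2, F, G]] = [[-29/4, 0, 3], [-113/8, 19/2, 47/8], [-13/2, 47/8, 39/8]]; det M1 = -38203/256
M2 = [[0, E_y/2, G_x/2], [E_y/2, E, F], [G_x/2, F, G]] = [[0, -1/2, 27/8], [-1/2, 19/2, 47/8], [27/8, 47/8, 39/8]]; det M2 = -16545/128
det M1 - det M2 = -5113/256; K = -5113/256 / (755/64)^2 = -81808/570025


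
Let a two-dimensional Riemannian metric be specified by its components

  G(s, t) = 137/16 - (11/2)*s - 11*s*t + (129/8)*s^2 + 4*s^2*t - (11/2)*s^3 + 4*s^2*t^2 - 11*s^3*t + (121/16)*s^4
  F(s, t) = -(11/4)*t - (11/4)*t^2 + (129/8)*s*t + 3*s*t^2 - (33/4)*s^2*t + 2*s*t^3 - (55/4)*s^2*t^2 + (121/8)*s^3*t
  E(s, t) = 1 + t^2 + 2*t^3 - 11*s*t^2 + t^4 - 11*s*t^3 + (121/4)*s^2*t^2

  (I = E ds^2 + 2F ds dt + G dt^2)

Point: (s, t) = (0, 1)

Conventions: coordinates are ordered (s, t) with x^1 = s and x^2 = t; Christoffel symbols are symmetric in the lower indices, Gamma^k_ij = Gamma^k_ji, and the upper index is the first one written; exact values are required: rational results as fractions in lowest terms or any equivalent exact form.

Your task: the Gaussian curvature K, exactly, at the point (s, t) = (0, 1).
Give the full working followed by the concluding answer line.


E = 5, F = -11/2, G = 137/16, EG - F^2 = 201/16 at the point
E_s = -22, E_t = 12, F_s = 169/8, F_t = -33/4, G_s = -33/2, G_t = 0
E_tt = 26, F_st = 225/8, G_ss = 193/4
Evaluate Brioschi's two determinant matrices M1, M2 and divide by (EG - F^2)^2.
M1 = [[-E_tt/2 + F_st - G_ss/2, E_s/2, F_s - E_t/2], [F_t - G_s/2, E, F], [G_t/2, F, G]] = [[-9, -11, 121/8], [0, 5, -11/2], [0, -11/2, 137/16]]; det M1 = -1809/16
M2 = [[0, E_t/2, G_s/2], [E_t/2, E, F], [G_s/2, F, G]] = [[0, 6, -33/4], [6, 5, -11/2], [-33/4, -11/2, 137/16]]; det M2 = -1665/16
det M1 - det M2 = -9; K = -9 / (201/16)^2 = -256/4489

Answer: K = -256/4489


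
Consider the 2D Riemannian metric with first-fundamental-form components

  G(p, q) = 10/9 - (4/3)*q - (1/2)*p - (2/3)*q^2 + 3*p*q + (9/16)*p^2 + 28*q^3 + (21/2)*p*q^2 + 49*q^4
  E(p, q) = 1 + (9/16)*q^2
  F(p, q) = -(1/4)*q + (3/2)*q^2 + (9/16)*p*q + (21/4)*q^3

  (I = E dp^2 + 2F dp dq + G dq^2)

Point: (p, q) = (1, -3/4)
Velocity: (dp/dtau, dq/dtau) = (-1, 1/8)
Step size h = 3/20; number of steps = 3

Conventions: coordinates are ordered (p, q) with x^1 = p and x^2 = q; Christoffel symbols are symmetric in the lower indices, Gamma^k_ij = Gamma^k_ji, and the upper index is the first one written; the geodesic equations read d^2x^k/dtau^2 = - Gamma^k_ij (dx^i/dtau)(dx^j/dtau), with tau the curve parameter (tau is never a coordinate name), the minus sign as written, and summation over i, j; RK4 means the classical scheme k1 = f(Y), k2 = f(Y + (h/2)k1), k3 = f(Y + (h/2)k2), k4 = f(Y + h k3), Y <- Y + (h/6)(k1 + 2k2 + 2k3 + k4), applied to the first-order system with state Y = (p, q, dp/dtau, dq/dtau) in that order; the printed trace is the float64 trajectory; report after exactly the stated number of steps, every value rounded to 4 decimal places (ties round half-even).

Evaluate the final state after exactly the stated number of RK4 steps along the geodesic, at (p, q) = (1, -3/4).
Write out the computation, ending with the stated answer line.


f(Y) = (dp/dtau, dq/dtau, -Gamma^p_ij Y'^i Y'^j, -Gamma^q_ij Y'^i Y'^j) with the Gammas evaluated at the stage position; h = 0.150000; intermediate values shown to 6 dp
step 0: p = 1.0000, q = -0.7500, dp/dtau = -1.0000, dq/dtau = 0.1250
step 1:
  k1: at (p, q) = (1.000000, -0.750000), (dp/dtau, dq/dtau) = (-1.000000, 0.125000); Gamma_ppp = 0.000000, Gamma_ppq = -0.044583, Gamma_pqq = 0.505275, Gamma_qpp = 0.000000, Gamma_qpq = 0.226218, Gamma_qqq = -2.563801; k1 = (-1.000000, 0.125000, -0.019041, 0.096614)
  k2: at (p, q) = (0.925000, -0.740625), (dp/dtau, dq/dtau) = (-1.001428, 0.132246); Gamma_ppp = 0.000000, Gamma_ppq = -0.047882, Gamma_pqq = 0.534279, Gamma_qpp = 0.000000, Gamma_qpq = 0.234365, Gamma_qqq = -2.615127; k2 = (-1.001428, 0.132246, -0.022026, 0.107812)
  k3: at (p, q) = (0.924893, -0.740082), (dp/dtau, dq/dtau) = (-1.001652, 0.133086); Gamma_ppp = 0.000000, Gamma_ppq = -0.047988, Gamma_pqq = 0.534975, Gamma_qpp = 0.000000, Gamma_qpq = 0.234657, Gamma_qqq = -2.615997; k3 = (-1.001652, 0.133086, -0.022269, 0.108896)
  k4: at (p, q) = (0.849752, -0.730037), (dp/dtau, dq/dtau) = (-1.003340, 0.141334); Gamma_ppp = 0.000000, Gamma_ppq = -0.051795, Gamma_pqq = 0.567710, Gamma_qpp = 0.000000, Gamma_qpq = 0.243551, Gamma_qqq = -2.669486; k4 = (-1.003340, 0.141334, -0.026030, 0.122398)
  Y <- Y + (h/6)(k1 + 2k2 + 2k3 + k4): p = 0.8498, q = -0.7301, dp/dtau = -1.0033, dq/dtau = 0.1413
step 2:
  k1: at (p, q) = (0.849762, -0.730075), (dp/dtau, dq/dtau) = (-1.003342, 0.141311); Gamma_ppp = 0.000000, Gamma_ppq = -0.051787, Gamma_pqq = 0.567656, Gamma_qpp = 0.000000, Gamma_qpq = 0.243530, Gamma_qqq = -2.669426; k1 = (-1.003342, 0.141311, -0.026020, 0.122362)
  k2: at (p, q) = (0.774512, -0.719477), (dp/dtau, dq/dtau) = (-1.005293, 0.150488); Gamma_ppp = 0.000000, Gamma_ppq = -0.056159, Gamma_pqq = 0.604473, Gamma_qpp = 0.000000, Gamma_qpq = 0.253121, Gamma_qqq = -2.724486; k2 = (-1.005293, 0.150488, -0.030681, 0.138287)
  k3: at (p, q) = (0.774366, -0.718788), (dp/dtau, dq/dtau) = (-1.005643, 0.151682); Gamma_ppp = 0.000000, Gamma_ppq = -0.056325, Gamma_pqq = 0.605532, Gamma_qpp = 0.000000, Gamma_qpq = 0.253519, Gamma_qqq = -2.725514; k3 = (-1.005643, 0.151682, -0.031115, 0.140050)
  k4: at (p, q) = (0.698916, -0.707323), (dp/dtau, dq/dtau) = (-1.008009, 0.162318); Gamma_ppp = 0.000000, Gamma_ppq = -0.061473, Gamma_pqq = 0.647719, Gamma_qpp = 0.000000, Gamma_qpq = 0.264012, Gamma_qqq = -2.781811; k4 = (-1.008009, 0.162318, -0.037182, 0.159687)
  Y <- Y + (h/6)(k1 + 2k2 + 2k3 + k4): p = 0.6989, q = -0.7074, dp/dtau = -1.0080, dq/dtau = 0.1623
step 3:
  k1: at (p, q) = (0.698932, -0.707376), (dp/dtau, dq/dtau) = (-1.008011, 0.162279); Gamma_ppp = 0.000000, Gamma_ppq = -0.061458, Gamma_pqq = 0.647628, Gamma_qpp = 0.000000, Gamma_qpq = 0.263980, Gamma_qqq = -2.781737; k1 = (-1.008011, 0.162279, -0.037161, 0.159618)
  k2: at (p, q) = (0.623331, -0.695205), (dp/dtau, dq/dtau) = (-1.010799, 0.174250); Gamma_ppp = 0.000000, Gamma_ppq = -0.067473, Gamma_pqq = 0.695683, Gamma_qpp = 0.000000, Gamma_qpq = 0.275239, Gamma_qqq = -2.837848; k2 = (-1.010799, 0.174250, -0.044891, 0.183123)
  k3: at (p, q) = (0.623122, -0.694307), (dp/dtau, dq/dtau) = (-1.011378, 0.176013); Gamma_ppp = 0.000000, Gamma_ppq = -0.067747, Gamma_pqq = 0.697364, Gamma_qpp = 0.000000, Gamma_qpq = 0.275788, Gamma_qqq = -2.838886; k3 = (-1.011378, 0.176013, -0.045725, 0.186139)
  k4: at (p, q) = (0.547225, -0.680974), (dp/dtau, dq/dtau) = (-1.014870, 0.190200); Gamma_ppp = 0.000000, Gamma_ppq = -0.075001, Gamma_pqq = 0.753377, Gamma_qpp = 0.000000, Gamma_qpq = 0.288007, Gamma_qqq = -2.892983; k4 = (-1.014870, 0.190200, -0.056209, 0.215843)
  Y <- Y + (h/6)(k1 + 2k2 + 2k3 + k4): p = 0.5473, q = -0.6811, dp/dtau = -1.0149, dq/dtau = 0.1901

Answer: p = 0.5473, q = -0.6811, dp/dtau = -1.0149, dq/dtau = 0.1901


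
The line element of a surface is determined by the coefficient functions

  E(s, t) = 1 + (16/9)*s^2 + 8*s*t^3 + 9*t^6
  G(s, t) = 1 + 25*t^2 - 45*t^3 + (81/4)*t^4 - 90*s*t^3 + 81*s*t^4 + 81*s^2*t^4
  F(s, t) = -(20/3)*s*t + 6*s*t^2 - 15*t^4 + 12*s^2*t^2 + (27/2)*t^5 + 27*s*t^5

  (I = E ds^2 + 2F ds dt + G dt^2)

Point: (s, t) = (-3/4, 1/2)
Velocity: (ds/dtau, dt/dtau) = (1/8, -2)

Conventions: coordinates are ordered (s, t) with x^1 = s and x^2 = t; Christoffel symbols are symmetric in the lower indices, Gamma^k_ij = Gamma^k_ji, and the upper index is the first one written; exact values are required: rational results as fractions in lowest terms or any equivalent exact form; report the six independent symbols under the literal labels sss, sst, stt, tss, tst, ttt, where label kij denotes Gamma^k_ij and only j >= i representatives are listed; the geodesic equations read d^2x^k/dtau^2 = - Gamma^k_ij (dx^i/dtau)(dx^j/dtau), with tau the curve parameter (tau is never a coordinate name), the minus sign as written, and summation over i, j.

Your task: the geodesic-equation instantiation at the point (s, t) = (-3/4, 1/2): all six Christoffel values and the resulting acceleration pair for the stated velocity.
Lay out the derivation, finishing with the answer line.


E = 89/64, F = 245/128, G = 2657/256 at the point
E_s = -5/3, E_t = -45/16, F_s = -527/96, F_t = -151/64, G_s = -441/32, G_t = 1421/32
EG - F^2 = 2757/256;  g^inv = (256/2757) * [[2657/256, -245/128], [-245/128, 89/64]]
first-kind symbols [ij,l] = (1/2)(d_i g_jl + d_j g_il - d_l g_ij): [ss,s] = E_s/2 = -5/6, [ss,t] = F_s - E_t/2 = -49/12, [st,s] = E_t/2 = -45/32, [st,t] = G_s/2 = -441/64, [tt,s] = F_t - G_s/2 = 145/32, [tt,t] = G_t/2 = 1421/64
Gamma^s_ij = (G*[ij,s] - F*[ij,t])/(EG - F^2), Gamma^t_ij = (E*[ij,t] - F*[ij,s])/(EG - F^2)
Gamma_sss = -640/8271, Gamma_sst = -120/919, Gamma_stt = 1160/2757, Gamma_tss = -3136/8271, Gamma_tst = -588/919, Gamma_ttt = 5684/2757
d^2s/dtau^2 = -(Gamma_sss*(1/8)^2 + 2*Gamma_sst*(1/8)*(-2) + Gamma_stt*(-2)^2) = -14450/8271
d^2t/dtau^2 = -(Gamma_tss*(1/8)^2 + 2*Gamma_tst*(1/8)*(-2) + Gamma_ttt*(-2)^2) = -70805/8271

Answer: Gamma_sss = -640/8271, Gamma_sst = -120/919, Gamma_stt = 1160/2757, Gamma_tss = -3136/8271, Gamma_tst = -588/919, Gamma_ttt = 5684/2757; accelerations (d^2s/dtau^2, d^2t/dtau^2) = (-14450/8271, -70805/8271)


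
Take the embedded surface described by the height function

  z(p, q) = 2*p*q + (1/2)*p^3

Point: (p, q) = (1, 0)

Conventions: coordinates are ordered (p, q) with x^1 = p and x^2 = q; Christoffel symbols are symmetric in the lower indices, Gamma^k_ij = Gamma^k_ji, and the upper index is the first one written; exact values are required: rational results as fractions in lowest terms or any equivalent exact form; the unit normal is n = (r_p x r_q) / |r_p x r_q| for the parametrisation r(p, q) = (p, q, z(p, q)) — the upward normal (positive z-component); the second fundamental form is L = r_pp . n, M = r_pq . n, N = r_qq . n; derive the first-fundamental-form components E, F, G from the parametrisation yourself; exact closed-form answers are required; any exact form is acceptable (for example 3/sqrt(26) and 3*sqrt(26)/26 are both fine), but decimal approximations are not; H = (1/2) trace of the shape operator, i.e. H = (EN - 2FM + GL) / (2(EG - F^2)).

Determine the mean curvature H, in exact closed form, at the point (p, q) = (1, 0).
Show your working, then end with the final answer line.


z_p = 3/2, z_q = 2, z_pp = 3, z_pq = 2, z_qq = 0
E = 13/4, F = 3, G = 5; answer radicand W^2 = 29/4
unnormalised second-form numerators: l = 3, m = 2, n = 0; L = l/sqrt(29/4), and similarly M = m/sqrt(W^2), N = n/sqrt(W^2)
H = (E*n - 2*F*m + G*l) / (2*(EG - F^2)*sqrt(W^2)); E*n - 2*F*m + G*l = 3, EG - F^2 = 29/4, so H = (6/29)/sqrt(29/4)

Answer: H = 12*sqrt(29)/841


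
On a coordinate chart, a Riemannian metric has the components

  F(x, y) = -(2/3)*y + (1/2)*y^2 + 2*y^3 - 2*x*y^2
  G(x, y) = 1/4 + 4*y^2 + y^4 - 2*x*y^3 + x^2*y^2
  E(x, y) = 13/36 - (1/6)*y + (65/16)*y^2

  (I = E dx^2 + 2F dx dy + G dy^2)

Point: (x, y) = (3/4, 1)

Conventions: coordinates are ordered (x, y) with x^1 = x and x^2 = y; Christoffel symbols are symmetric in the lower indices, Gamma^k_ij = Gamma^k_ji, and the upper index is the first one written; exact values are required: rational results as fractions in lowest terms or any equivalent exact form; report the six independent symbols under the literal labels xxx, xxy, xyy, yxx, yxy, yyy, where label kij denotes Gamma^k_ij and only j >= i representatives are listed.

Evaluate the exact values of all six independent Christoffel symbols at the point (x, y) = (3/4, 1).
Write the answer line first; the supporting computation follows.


Answer: Gamma_xxx = 4592/42041, Gamma_xxy = 2337/2473, Gamma_xyy = 32292/42041, Gamma_yxx = -175931/126123, Gamma_yxy = -324/2473, Gamma_yyy = 39545/42041

E = 613/144, F = 1/3, G = 69/16 at the point
E_x = 0, E_y = 191/24, F_x = -2, F_y = 10/3, G_x = -1/2, G_y = 69/8
EG - F^2 = 42041/2304;  g^inv = (2304/42041) * [[69/16, -1/3], [-1/3, 613/144]]
first-kind symbols [ij,l] = (1/2)(d_i g_jl + d_j g_il - d_l g_ij): [xx,x] = E_x/2 = 0, [xx,y] = F_x - E_y/2 = -287/48, [xy,x] = E_y/2 = 191/48, [xy,y] = G_x/2 = -1/4, [yy,x] = F_y - G_x/2 = 43/12, [yy,y] = G_y/2 = 69/16
Gamma^x_ij = (G*[ij,x] - F*[ij,y])/(EG - F^2), Gamma^y_ij = (E*[ij,y] - F*[ij,x])/(EG - F^2)


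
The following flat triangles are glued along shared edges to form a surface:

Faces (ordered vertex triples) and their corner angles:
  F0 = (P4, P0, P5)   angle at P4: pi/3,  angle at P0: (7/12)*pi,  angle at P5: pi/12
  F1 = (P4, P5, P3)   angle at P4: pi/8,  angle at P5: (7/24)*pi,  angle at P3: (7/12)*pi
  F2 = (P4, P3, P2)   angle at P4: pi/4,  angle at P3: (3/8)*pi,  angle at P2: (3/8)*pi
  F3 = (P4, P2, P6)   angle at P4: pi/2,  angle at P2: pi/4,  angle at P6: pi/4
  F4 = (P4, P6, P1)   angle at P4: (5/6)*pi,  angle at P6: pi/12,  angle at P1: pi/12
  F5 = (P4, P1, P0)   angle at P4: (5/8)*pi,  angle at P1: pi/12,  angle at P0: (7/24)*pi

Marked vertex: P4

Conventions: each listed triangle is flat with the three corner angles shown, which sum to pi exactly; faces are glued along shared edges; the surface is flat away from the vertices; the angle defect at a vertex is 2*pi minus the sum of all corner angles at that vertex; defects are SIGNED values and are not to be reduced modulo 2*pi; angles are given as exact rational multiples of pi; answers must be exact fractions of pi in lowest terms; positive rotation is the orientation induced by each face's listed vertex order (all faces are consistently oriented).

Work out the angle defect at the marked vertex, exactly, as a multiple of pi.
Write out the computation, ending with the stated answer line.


Sum of corner angles at P4: (8/3)*pi
defect = 2*pi - (8/3)*pi

Answer: defect(P4) = (-2/3)*pi


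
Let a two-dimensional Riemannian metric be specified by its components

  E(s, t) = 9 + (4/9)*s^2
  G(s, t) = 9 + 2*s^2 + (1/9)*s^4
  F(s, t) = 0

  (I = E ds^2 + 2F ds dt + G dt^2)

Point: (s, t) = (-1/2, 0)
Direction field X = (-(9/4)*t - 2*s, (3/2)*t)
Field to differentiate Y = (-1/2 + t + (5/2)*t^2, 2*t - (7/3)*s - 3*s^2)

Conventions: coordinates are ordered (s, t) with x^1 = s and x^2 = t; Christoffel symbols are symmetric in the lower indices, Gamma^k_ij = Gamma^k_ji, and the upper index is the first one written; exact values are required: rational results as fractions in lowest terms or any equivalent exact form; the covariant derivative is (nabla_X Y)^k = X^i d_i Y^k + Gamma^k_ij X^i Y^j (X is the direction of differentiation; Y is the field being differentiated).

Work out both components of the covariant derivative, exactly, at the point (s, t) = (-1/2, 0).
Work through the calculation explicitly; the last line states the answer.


E = 82/9, F = 0, G = 1369/144 at the point
E_s = -4/9, E_t = 0, F_s = 0, F_t = 0, G_s = -37/18, G_t = 0
EG - F^2 = 56129/648;  g^inv = (648/56129) * [[1369/144, 0], [0, 82/9]]
first-kind symbols [ij,l] = (1/2)(d_i g_jl + d_j g_il - d_l g_ij): [ss,s] = E_s/2 = -2/9, [ss,t] = F_s - E_t/2 = 0, [st,s] = E_t/2 = 0, [st,t] = G_s/2 = -37/36, [tt,s] = F_t - G_s/2 = 37/36, [tt,t] = G_t/2 = 0
Gamma^s_ij = (G*[ij,s] - F*[ij,t])/(EG - F^2), Gamma^t_ij = (E*[ij,t] - F*[ij,s])/(EG - F^2)
Gamma_sss = -1/41, Gamma_sst = 0, Gamma_stt = 37/328, Gamma_tss = 0, Gamma_tst = -4/37, Gamma_ttt = 0
X = (1, 0), Y = (-1/2, 5/12) at the point

Answer: (nabla_X Y)^s = 1/82, (nabla_X Y)^t = 23/37


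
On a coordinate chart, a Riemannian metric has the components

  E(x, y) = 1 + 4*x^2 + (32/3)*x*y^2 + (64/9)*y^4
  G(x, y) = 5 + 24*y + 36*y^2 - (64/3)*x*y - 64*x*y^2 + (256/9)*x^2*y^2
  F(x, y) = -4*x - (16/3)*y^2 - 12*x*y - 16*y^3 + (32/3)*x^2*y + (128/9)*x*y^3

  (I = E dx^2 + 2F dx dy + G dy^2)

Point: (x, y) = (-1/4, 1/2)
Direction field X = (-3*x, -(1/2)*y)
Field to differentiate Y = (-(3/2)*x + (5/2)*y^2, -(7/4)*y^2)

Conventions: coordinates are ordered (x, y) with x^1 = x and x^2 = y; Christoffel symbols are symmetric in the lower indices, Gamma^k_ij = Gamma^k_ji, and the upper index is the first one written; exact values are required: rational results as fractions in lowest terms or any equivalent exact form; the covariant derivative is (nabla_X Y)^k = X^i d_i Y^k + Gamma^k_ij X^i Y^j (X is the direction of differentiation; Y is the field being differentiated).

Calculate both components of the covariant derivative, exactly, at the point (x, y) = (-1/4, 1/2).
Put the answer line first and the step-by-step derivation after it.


Answer: (nabla_X Y)^x = -33485/19088, (nabla_X Y)^y = 11105/19088

E = 37/36, F = -17/18, G = 298/9 at the point
E_x = 2/3, E_y = 8/9, F_x = -98/9, F_y = -49/3, G_x = -272/9, G_y = 748/9
EG - F^2 = 1193/36;  g^inv = (36/1193) * [[298/9, 17/18], [17/18, 37/36]]
first-kind symbols [ij,l] = (1/2)(d_i g_jl + d_j g_il - d_l g_ij): [xx,x] = E_x/2 = 1/3, [xx,y] = F_x - E_y/2 = -34/3, [xy,x] = E_y/2 = 4/9, [xy,y] = G_x/2 = -136/9, [yy,x] = F_y - G_x/2 = -11/9, [yy,y] = G_y/2 = 374/9
Gamma^x_ij = (G*[ij,x] - F*[ij,y])/(EG - F^2), Gamma^y_ij = (E*[ij,y] - F*[ij,x])/(EG - F^2)
Gamma_xxx = 12/1193, Gamma_xxy = 16/1193, Gamma_xyy = -44/1193, Gamma_yxx = -408/1193, Gamma_yxy = -544/1193, Gamma_yyy = 1496/1193
X = (3/4, -1/4), Y = (1, -7/16) at the point


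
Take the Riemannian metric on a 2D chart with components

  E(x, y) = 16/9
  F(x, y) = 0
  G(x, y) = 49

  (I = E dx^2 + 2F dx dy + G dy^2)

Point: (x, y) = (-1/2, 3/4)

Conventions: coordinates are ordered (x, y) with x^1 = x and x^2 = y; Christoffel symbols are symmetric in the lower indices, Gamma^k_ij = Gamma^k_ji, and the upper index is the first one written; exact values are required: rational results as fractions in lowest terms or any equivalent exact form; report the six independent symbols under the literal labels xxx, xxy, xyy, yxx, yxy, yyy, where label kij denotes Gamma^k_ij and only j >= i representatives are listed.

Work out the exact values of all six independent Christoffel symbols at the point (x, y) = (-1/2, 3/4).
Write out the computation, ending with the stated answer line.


E = 16/9, F = 0, G = 49 at the point
E_x = 0, E_y = 0, F_x = 0, F_y = 0, G_x = 0, G_y = 0
EG - F^2 = 784/9;  g^inv = (9/784) * [[49, 0], [0, 16/9]]
first-kind symbols [ij,l] = (1/2)(d_i g_jl + d_j g_il - d_l g_ij): [xx,x] = E_x/2 = 0, [xx,y] = F_x - E_y/2 = 0, [xy,x] = E_y/2 = 0, [xy,y] = G_x/2 = 0, [yy,x] = F_y - G_x/2 = 0, [yy,y] = G_y/2 = 0
Gamma^x_ij = (G*[ij,x] - F*[ij,y])/(EG - F^2), Gamma^y_ij = (E*[ij,y] - F*[ij,x])/(EG - F^2)

Answer: Gamma_xxx = 0, Gamma_xxy = 0, Gamma_xyy = 0, Gamma_yxx = 0, Gamma_yxy = 0, Gamma_yyy = 0


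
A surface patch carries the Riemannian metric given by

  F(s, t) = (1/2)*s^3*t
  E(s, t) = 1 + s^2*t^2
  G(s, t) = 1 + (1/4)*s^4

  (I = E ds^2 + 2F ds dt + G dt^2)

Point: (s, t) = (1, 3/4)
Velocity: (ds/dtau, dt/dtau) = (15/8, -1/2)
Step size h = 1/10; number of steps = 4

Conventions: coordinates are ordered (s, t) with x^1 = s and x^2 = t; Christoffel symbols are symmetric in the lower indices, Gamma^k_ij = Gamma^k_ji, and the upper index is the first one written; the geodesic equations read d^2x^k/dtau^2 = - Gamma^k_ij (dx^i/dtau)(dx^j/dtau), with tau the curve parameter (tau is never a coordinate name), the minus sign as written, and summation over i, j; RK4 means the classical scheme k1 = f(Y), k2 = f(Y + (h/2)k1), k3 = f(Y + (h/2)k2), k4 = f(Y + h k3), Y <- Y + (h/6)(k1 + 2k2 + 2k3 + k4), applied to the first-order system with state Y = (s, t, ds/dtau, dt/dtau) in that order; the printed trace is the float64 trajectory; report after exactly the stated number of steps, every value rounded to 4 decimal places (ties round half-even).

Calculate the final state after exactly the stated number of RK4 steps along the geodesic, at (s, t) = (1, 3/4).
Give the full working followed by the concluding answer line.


f(Y) = (ds/dtau, dt/dtau, -Gamma^s_ij Y'^i Y'^j, -Gamma^t_ij Y'^i Y'^j) with the Gammas evaluated at the stage position; h = 0.100000; intermediate values shown to 6 dp
step 0: s = 1.0000, t = 0.7500, ds/dtau = 1.8750, dt/dtau = -0.5000
step 1:
  k1: at (s, t) = (1.000000, 0.750000), (ds/dtau, dt/dtau) = (1.875000, -0.500000); Gamma_sss = 0.310345, Gamma_sst = 0.413793, Gamma_stt = 0.000000, Gamma_tss = 0.206897, Gamma_tst = 0.275862, Gamma_ttt = 0.000000; k1 = (1.875000, -0.500000, -0.315194, -0.210129)
  k2: at (s, t) = (1.093750, 0.725000), (ds/dtau, dt/dtau) = (1.859240, -0.510506); Gamma_sss = 0.289394, Gamma_sst = 0.436585, Gamma_stt = 0.000000, Gamma_tss = 0.218293, Gamma_tst = 0.329321, Gamma_ttt = 0.000000; k2 = (1.859240, -0.510506, -0.171595, -0.129436)
  k3: at (s, t) = (1.092962, 0.724475), (ds/dtau, dt/dtau) = (1.866420, -0.506472); Gamma_sss = 0.289180, Gamma_sst = 0.436265, Gamma_stt = 0.000000, Gamma_tss = 0.218133, Gamma_tst = 0.329081, Gamma_ttt = 0.000000; k3 = (1.866420, -0.506472, -0.182573, -0.137717)
  k4: at (s, t) = (1.186642, 0.699353), (ds/dtau, dt/dtau) = (1.856743, -0.513772); Gamma_sss = 0.265693, Gamma_sst = 0.450820, Gamma_stt = 0.000000, Gamma_tss = 0.225410, Gamma_tst = 0.382469, Gamma_ttt = 0.000000; k4 = (1.856743, -0.513772, -0.055862, -0.047392)
  Y <- Y + (h/6)(k1 + 2k2 + 2k3 + k4): s = 1.1864, t = 0.6992, ds/dtau = 1.8570, dt/dtau = -0.5132
step 2:
  k1: at (s, t) = (1.186384, 0.699205), (ds/dtau, dt/dtau) = (1.857010, -0.513197); Gamma_sss = 0.265647, Gamma_sst = 0.450739, Gamma_stt = 0.000000, Gamma_tss = 0.225370, Gamma_tst = 0.382399, Gamma_ttt = 0.000000; k1 = (1.857010, -0.513197, -0.056958, -0.048323)
  k2: at (s, t) = (1.279235, 0.673545), (ds/dtau, dt/dtau) = (1.854162, -0.515613); Gamma_sss = 0.240618, Gamma_sst = 0.456995, Gamma_stt = 0.000000, Gamma_tss = 0.228498, Gamma_tst = 0.433976, Gamma_ttt = 0.000000; k2 = (1.854162, -0.515613, 0.046579, 0.044232)
  k3: at (s, t) = (1.279093, 0.673424), (ds/dtau, dt/dtau) = (1.859339, -0.510986); Gamma_sss = 0.240578, Gamma_sst = 0.456950, Gamma_stt = 0.000000, Gamma_tss = 0.228475, Gamma_tst = 0.433962, Gamma_ttt = 0.000000; k3 = (1.859339, -0.510986, 0.036581, 0.034741)
  k4: at (s, t) = (1.372318, 0.648106), (ds/dtau, dt/dtau) = (1.860668, -0.509723); Gamma_sss = 0.215270, Gamma_sst = 0.455819, Gamma_stt = 0.000000, Gamma_tss = 0.227909, Gamma_tst = 0.482582, Gamma_ttt = 0.000000; k4 = (1.860668, -0.509723, 0.119337, 0.126344)
  Y <- Y + (h/6)(k1 + 2k2 + 2k3 + k4): s = 1.3721, t = 0.6479, ds/dtau = 1.8608, dt/dtau = -0.5093
step 3:
  k1: at (s, t) = (1.372129, 0.647936), (ds/dtau, dt/dtau) = (1.860822, -0.509264); Gamma_sss = 0.215217, Gamma_sst = 0.455764, Gamma_stt = 0.000000, Gamma_tss = 0.227882, Gamma_tst = 0.482584, Gamma_ttt = 0.000000; k1 = (1.860822, -0.509264, 0.118586, 0.125564)
  k2: at (s, t) = (1.465170, 0.622473), (ds/dtau, dt/dtau) = (1.866751, -0.502986); Gamma_sss = 0.190259, Gamma_sst = 0.447829, Gamma_stt = 0.000000, Gamma_tss = 0.223914, Gamma_tst = 0.527047, Gamma_ttt = 0.000000; k2 = (1.866751, -0.502986, 0.177972, 0.209455)
  k3: at (s, t) = (1.465467, 0.622787), (ds/dtau, dt/dtau) = (1.869720, -0.498792); Gamma_sss = 0.190354, Gamma_sst = 0.447919, Gamma_stt = 0.000000, Gamma_tss = 0.223960, Gamma_tst = 0.526995, Gamma_ttt = 0.000000; k3 = (1.869720, -0.498792, 0.170008, 0.200022)
  k4: at (s, t) = (1.559101, 0.598057), (ds/dtau, dt/dtau) = (1.877823, -0.489262); Gamma_sss = 0.166630, Gamma_sst = 0.434395, Gamma_stt = 0.000000, Gamma_tss = 0.217197, Gamma_tst = 0.566222, Gamma_ttt = 0.000000; k4 = (1.877823, -0.489262, 0.210625, 0.274544)
  Y <- Y + (h/6)(k1 + 2k2 + 2k3 + k4): s = 1.5590, t = 0.5979, ds/dtau = 1.8779, dt/dtau = -0.4889
step 4:
  k1: at (s, t) = (1.558989, 0.597901), (ds/dtau, dt/dtau) = (1.877908, -0.488947); Gamma_sss = 0.166581, Gamma_sst = 0.434349, Gamma_stt = 0.000000, Gamma_tss = 0.217175, Gamma_tst = 0.566269, Gamma_ttt = 0.000000; k1 = (1.877908, -0.488947, 0.210182, 0.274018)
  k2: at (s, t) = (1.652884, 0.573454), (ds/dtau, dt/dtau) = (1.888417, -0.475246); Gamma_sss = 0.144392, Gamma_sst = 0.416184, Gamma_stt = 0.000000, Gamma_tss = 0.208092, Gamma_tst = 0.599791, Gamma_ttt = 0.000000; k2 = (1.888417, -0.475246, 0.232102, 0.334497)
  k3: at (s, t) = (1.653410, 0.574139), (ds/dtau, dt/dtau) = (1.889513, -0.472222); Gamma_sss = 0.144587, Gamma_sst = 0.416383, Gamma_stt = 0.000000, Gamma_tss = 0.208191, Gamma_tst = 0.599551, Gamma_ttt = 0.000000; k3 = (1.889513, -0.472222, 0.226838, 0.326625)
  k4: at (s, t) = (1.747940, 0.550679), (ds/dtau, dt/dtau) = (1.900592, -0.456284); Gamma_sss = 0.124420, Gamma_sst = 0.394930, Gamma_stt = 0.000000, Gamma_tss = 0.197465, Gamma_tst = 0.626784, Gamma_ttt = 0.000000; k4 = (1.900592, -0.456284, 0.235536, 0.373814)
  Y <- Y + (h/6)(k1 + 2k2 + 2k3 + k4): s = 1.7479, t = 0.5506, ds/dtau = 1.9006, dt/dtau = -0.4561

Answer: s = 1.7479, t = 0.5506, ds/dtau = 1.9006, dt/dtau = -0.4561


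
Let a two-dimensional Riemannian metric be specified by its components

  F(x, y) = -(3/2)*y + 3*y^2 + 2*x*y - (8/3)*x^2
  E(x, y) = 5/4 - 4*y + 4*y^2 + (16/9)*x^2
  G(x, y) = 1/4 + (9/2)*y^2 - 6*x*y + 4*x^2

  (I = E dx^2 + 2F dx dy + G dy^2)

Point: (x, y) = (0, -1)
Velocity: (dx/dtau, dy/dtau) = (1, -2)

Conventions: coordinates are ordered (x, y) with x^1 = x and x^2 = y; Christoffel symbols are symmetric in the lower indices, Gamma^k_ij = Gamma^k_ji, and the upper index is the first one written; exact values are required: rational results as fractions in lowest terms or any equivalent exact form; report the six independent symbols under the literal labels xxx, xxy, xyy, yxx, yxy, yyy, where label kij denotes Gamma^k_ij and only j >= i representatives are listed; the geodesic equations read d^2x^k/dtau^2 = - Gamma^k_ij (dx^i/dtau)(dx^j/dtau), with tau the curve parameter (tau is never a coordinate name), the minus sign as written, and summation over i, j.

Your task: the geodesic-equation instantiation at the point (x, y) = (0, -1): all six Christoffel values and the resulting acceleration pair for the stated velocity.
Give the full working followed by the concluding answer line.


E = 37/4, F = 9/2, G = 19/4 at the point
E_x = 0, E_y = -12, F_x = -2, F_y = -15/2, G_x = 6, G_y = -9
EG - F^2 = 379/16;  g^inv = (16/379) * [[19/4, -9/2], [-9/2, 37/4]]
first-kind symbols [ij,l] = (1/2)(d_i g_jl + d_j g_il - d_l g_ij): [xx,x] = E_x/2 = 0, [xx,y] = F_x - E_y/2 = 4, [xy,x] = E_y/2 = -6, [xy,y] = G_x/2 = 3, [yy,x] = F_y - G_x/2 = -21/2, [yy,y] = G_y/2 = -9/2
Gamma^x_ij = (G*[ij,x] - F*[ij,y])/(EG - F^2), Gamma^y_ij = (E*[ij,y] - F*[ij,x])/(EG - F^2)
Gamma_xxx = -288/379, Gamma_xxy = -672/379, Gamma_xyy = -474/379, Gamma_yxx = 592/379, Gamma_yxy = 876/379, Gamma_yyy = 90/379
d^2x/dtau^2 = -(Gamma_xxx*(1)^2 + 2*Gamma_xxy*(1)*(-2) + Gamma_xyy*(-2)^2) = -504/379
d^2y/dtau^2 = -(Gamma_yxx*(1)^2 + 2*Gamma_yxy*(1)*(-2) + Gamma_yyy*(-2)^2) = 2552/379

Answer: Gamma_xxx = -288/379, Gamma_xxy = -672/379, Gamma_xyy = -474/379, Gamma_yxx = 592/379, Gamma_yxy = 876/379, Gamma_yyy = 90/379; accelerations (d^2x/dtau^2, d^2y/dtau^2) = (-504/379, 2552/379)


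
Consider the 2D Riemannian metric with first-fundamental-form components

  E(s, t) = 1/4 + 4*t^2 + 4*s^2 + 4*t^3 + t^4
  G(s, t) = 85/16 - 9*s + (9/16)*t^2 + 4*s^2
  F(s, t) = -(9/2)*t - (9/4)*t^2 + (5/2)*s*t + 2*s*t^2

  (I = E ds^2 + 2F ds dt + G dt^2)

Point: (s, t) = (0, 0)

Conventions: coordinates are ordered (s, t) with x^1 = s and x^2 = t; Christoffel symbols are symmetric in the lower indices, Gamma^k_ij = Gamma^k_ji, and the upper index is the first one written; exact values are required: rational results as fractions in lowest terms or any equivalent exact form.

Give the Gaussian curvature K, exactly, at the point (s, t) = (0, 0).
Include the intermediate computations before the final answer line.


E = 1/4, F = 0, G = 85/16, EG - F^2 = 85/64 at the point
E_s = 0, E_t = 0, F_s = 0, F_t = -9/2, G_s = -9, G_t = 0
E_tt = 8, F_st = 5/2, G_ss = 8
By Brioschi, K is (det M1 - det M2) divided by (EG - F^2) squared.
M1 = [[-E_tt/2 + F_st - G_ss/2, E_s/2, F_s - E_t/2], [F_t - G_s/2, E, F], [G_t/2, F, G]] = [[-11/2, 0, 0], [0, 1/4, 0], [0, 0, 85/16]]; det M1 = -935/128
M2 = [[0, E_t/2, G_s/2], [E_t/2, E, F], [G_s/2, F, G]] = [[0, 0, -9/2], [0, 1/4, 0], [-9/2, 0, 85/16]]; det M2 = -81/16
det M1 - det M2 = -287/128; K = -287/128 / (85/64)^2 = -9184/7225

Answer: K = -9184/7225


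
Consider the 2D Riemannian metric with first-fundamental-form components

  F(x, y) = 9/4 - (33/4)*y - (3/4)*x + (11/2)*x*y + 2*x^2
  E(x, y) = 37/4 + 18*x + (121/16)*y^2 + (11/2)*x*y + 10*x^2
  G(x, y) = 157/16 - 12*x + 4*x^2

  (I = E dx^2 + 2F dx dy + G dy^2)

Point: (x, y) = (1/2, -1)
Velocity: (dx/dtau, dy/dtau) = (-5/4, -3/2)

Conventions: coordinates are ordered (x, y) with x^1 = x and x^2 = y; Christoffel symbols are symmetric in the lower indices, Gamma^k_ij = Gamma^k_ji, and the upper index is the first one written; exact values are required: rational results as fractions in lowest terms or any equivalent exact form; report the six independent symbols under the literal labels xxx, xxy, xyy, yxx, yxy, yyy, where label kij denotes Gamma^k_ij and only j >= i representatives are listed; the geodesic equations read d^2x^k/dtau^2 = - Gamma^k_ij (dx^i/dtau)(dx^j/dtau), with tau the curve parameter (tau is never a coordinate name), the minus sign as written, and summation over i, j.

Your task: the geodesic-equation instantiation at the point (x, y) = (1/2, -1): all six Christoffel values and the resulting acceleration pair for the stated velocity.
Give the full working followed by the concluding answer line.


E = 409/16, F = 63/8, G = 77/16 at the point
E_x = 45/2, E_y = -99/8, F_x = -17/4, F_y = -11/2, G_x = -8, G_y = 0
EG - F^2 = 15617/256;  g^inv = (256/15617) * [[77/16, -63/8], [-63/8, 409/16]]
first-kind symbols [ij,l] = (1/2)(d_i g_jl + d_j g_il - d_l g_ij): [xx,x] = E_x/2 = 45/4, [xx,y] = F_x - E_y/2 = 31/16, [xy,x] = E_y/2 = -99/16, [xy,y] = G_x/2 = -4, [yy,x] = F_y - G_x/2 = -3/2, [yy,y] = G_y/2 = 0
Gamma^x_ij = (G*[ij,x] - F*[ij,y])/(EG - F^2), Gamma^y_ij = (E*[ij,y] - F*[ij,x])/(EG - F^2)
Gamma_xxx = 1422/2231, Gamma_xxy = 63/2231, Gamma_xyy = -264/2231, Gamma_yxx = -10001/15617, Gamma_yxy = -13702/15617, Gamma_yyy = 432/2231
d^2x/dtau^2 = -(Gamma_xxx*(-5/4)^2 + 2*Gamma_xxy*(-5/4)*(-3/2) + Gamma_xyy*(-3/2)^2) = -14913/17848
d^2y/dtau^2 = -(Gamma_yxx*(-5/4)^2 + 2*Gamma_yxy*(-5/4)*(-3/2) + Gamma_yyy*(-3/2)^2) = 963281/249872

Answer: Gamma_xxx = 1422/2231, Gamma_xxy = 63/2231, Gamma_xyy = -264/2231, Gamma_yxx = -10001/15617, Gamma_yxy = -13702/15617, Gamma_yyy = 432/2231; accelerations (d^2x/dtau^2, d^2y/dtau^2) = (-14913/17848, 963281/249872)


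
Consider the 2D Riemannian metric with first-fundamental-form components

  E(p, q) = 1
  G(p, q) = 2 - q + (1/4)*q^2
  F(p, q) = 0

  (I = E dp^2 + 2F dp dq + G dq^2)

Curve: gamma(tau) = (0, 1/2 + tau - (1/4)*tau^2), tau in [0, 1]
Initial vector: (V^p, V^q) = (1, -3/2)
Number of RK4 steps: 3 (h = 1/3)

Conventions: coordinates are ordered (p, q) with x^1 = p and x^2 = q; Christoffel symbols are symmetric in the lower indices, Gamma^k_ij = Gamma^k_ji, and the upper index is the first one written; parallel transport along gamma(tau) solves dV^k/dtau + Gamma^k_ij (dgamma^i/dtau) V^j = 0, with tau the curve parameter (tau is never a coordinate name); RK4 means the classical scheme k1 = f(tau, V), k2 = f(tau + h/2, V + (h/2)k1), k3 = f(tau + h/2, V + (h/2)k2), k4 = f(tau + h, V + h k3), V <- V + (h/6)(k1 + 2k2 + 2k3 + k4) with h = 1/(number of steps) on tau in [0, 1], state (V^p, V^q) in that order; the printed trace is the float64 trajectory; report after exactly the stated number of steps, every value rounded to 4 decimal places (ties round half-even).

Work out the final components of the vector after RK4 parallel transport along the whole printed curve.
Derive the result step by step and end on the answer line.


gamma'(tau) = (0, 1 - (1/2)*tau); f(tau, V)^k = -Gamma^k_ij(gamma(tau)) gamma'^i(tau) V^j; h = 1/3; intermediate values shown to 6 dp
curve data and Christoffel symbols at the stage parameters:
  tau = 0.000000: gamma = (0.000000, 0.500000), gamma' = (0.000000, 1.000000); Gamma_ppp = 0.000000, Gamma_ppq = 0.000000, Gamma_pqq = 0.000000, Gamma_qpp = 0.000000, Gamma_qpq = 0.000000, Gamma_qqq = -0.240000
  tau = 0.166667: gamma = (0.000000, 0.659722), gamma' = (0.000000, 0.916667); Gamma_ppp = 0.000000, Gamma_ppq = 0.000000, Gamma_pqq = 0.000000, Gamma_qpp = 0.000000, Gamma_qpq = 0.000000, Gamma_qqq = -0.231228
  tau = 0.333333: gamma = (0.000000, 0.805556), gamma' = (0.000000, 0.833333); Gamma_ppp = 0.000000, Gamma_ppq = 0.000000, Gamma_pqq = 0.000000, Gamma_qpp = 0.000000, Gamma_qpq = 0.000000, Gamma_qqq = -0.220105
  tau = 0.500000: gamma = (0.000000, 0.937500), gamma' = (0.000000, 0.750000); Gamma_ppp = 0.000000, Gamma_ppq = 0.000000, Gamma_pqq = 0.000000, Gamma_qpp = 0.000000, Gamma_qpq = 0.000000, Gamma_qqq = -0.207159
  tau = 0.666667: gamma = (0.000000, 1.055556), gamma' = (0.000000, 0.666667); Gamma_ppp = 0.000000, Gamma_ppq = 0.000000, Gamma_pqq = 0.000000, Gamma_qpp = 0.000000, Gamma_qpq = 0.000000, Gamma_qqq = -0.193060
  tau = 0.833333: gamma = (0.000000, 1.159722), gamma' = (0.000000, 0.583333); Gamma_ppp = 0.000000, Gamma_ppq = 0.000000, Gamma_pqq = 0.000000, Gamma_qpp = 0.000000, Gamma_qpq = 0.000000, Gamma_qqq = -0.178552
  tau = 1.000000: gamma = (0.000000, 1.250000), gamma' = (0.000000, 0.500000); Gamma_ppp = 0.000000, Gamma_ppq = 0.000000, Gamma_pqq = 0.000000, Gamma_qpp = 0.000000, Gamma_qpq = 0.000000, Gamma_qqq = -0.164384
step 0: V^p = 1.0000, V^q = -1.5000
step 1: k1 = (0.000000, -0.360000), k2 = (0.000000, -0.330656), k3 = (0.000000, -0.329620), k4 = (0.000000, -0.295285); V <- V + (h/6)(k1 + 2k2 + 2k3 + k4): V^p = 1.0000, V^q = -1.6098
step 2: k1 = (0.000000, -0.295265), k2 = (0.000000, -0.257755), k3 = (0.000000, -0.256783), k4 = (0.000000, -0.218204); V <- V + (h/6)(k1 + 2k2 + 2k3 + k4): V^p = 1.0000, V^q = -1.6955
step 3: k1 = (0.000000, -0.218218), k2 = (0.000000, -0.180380), k3 = (0.000000, -0.179723), k4 = (0.000000, -0.144277); V <- V + (h/6)(k1 + 2k2 + 2k3 + k4): V^p = 1.0000, V^q = -1.7556

Answer: V^p = 1.0000, V^q = -1.7556


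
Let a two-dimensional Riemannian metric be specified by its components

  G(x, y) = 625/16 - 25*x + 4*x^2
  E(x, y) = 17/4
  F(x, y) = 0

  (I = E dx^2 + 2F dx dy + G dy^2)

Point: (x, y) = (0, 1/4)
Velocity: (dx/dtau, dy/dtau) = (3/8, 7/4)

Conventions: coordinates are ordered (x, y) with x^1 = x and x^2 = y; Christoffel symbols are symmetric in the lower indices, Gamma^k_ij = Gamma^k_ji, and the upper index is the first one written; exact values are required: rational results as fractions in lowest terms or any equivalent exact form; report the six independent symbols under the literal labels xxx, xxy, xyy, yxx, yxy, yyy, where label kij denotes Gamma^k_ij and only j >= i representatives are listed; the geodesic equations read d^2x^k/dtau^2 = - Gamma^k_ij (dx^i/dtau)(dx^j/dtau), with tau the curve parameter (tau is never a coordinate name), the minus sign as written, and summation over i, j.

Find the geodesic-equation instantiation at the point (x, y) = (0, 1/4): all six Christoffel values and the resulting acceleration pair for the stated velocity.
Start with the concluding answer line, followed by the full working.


Answer: Gamma_xxx = 0, Gamma_xxy = 0, Gamma_xyy = 50/17, Gamma_yxx = 0, Gamma_yxy = -8/25, Gamma_yyy = 0; accelerations (d^2x/dtau^2, d^2y/dtau^2) = (-1225/136, 21/50)

E = 17/4, F = 0, G = 625/16 at the point
E_x = 0, E_y = 0, F_x = 0, F_y = 0, G_x = -25, G_y = 0
EG - F^2 = 10625/64;  g^inv = (64/10625) * [[625/16, 0], [0, 17/4]]
first-kind symbols [ij,l] = (1/2)(d_i g_jl + d_j g_il - d_l g_ij): [xx,x] = E_x/2 = 0, [xx,y] = F_x - E_y/2 = 0, [xy,x] = E_y/2 = 0, [xy,y] = G_x/2 = -25/2, [yy,x] = F_y - G_x/2 = 25/2, [yy,y] = G_y/2 = 0
Gamma^x_ij = (G*[ij,x] - F*[ij,y])/(EG - F^2), Gamma^y_ij = (E*[ij,y] - F*[ij,x])/(EG - F^2)
Gamma_xxx = 0, Gamma_xxy = 0, Gamma_xyy = 50/17, Gamma_yxx = 0, Gamma_yxy = -8/25, Gamma_yyy = 0
d^2x/dtau^2 = -(Gamma_xxx*(3/8)^2 + 2*Gamma_xxy*(3/8)*(7/4) + Gamma_xyy*(7/4)^2) = -1225/136
d^2y/dtau^2 = -(Gamma_yxx*(3/8)^2 + 2*Gamma_yxy*(3/8)*(7/4) + Gamma_yyy*(7/4)^2) = 21/50


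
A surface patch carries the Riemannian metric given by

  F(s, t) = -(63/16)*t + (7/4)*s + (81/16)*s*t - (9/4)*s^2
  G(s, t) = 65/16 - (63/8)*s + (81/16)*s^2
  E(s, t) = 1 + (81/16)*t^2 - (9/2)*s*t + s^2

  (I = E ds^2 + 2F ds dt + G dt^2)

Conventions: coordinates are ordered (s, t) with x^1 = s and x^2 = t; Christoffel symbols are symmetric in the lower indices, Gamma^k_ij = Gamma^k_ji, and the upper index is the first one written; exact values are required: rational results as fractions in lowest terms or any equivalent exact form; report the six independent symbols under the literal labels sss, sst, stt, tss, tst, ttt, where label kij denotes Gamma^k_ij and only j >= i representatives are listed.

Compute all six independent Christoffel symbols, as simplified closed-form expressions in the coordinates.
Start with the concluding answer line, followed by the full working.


Answer: Gamma_sss = (16*s - 36*t)/(97*s^2 - 72*s*t - 126*s + 81*t^2 + 65), Gamma_sst = (-36*s + 81*t)/(97*s^2 - 72*s*t - 126*s + 81*t^2 + 65), Gamma_stt = 0, Gamma_tss = (28 - 36*s)/(97*s^2 - 72*s*t - 126*s + 81*t^2 + 65), Gamma_tst = (81*s - 63)/(97*s^2 - 72*s*t - 126*s + 81*t^2 + 65), Gamma_ttt = 0

E = 1 + (81/16)*t^2 - (9/2)*s*t + s^2; F = -(63/16)*t + (7/4)*s + (81/16)*s*t - (9/4)*s^2; G = 65/16 - (63/8)*s + (81/16)*s^2
Gamma^k_ij = (1/2) g^{kl} (d_i g_jl + d_j g_il - d_l g_ij), with g^inv = (1/(EG-F^2)) [[G, -F], [-F, E]]
first partials: E_s = -(9/2)*t + 2*s, E_t = (81/8)*t - (9/2)*s, F_s = 7/4 + (81/16)*t - (9/2)*s, F_t = -63/16 + (81/16)*s, G_s = -63/8 + (81/8)*s, G_t = 0
D = EG - F^2 = 65/16 - (63/8)*s + (81/16)*t^2 - (9/2)*s*t + (97/16)*s^2
expanded: Gamma^s_ss = (G E_s - 2F F_s + F E_t)/(2D), Gamma^s_st = (G E_t - F G_s)/(2D), Gamma^s_tt = (2G F_t - G G_s - F G_t)/(2D), Gamma^t_ss = (2E F_s - E E_t - F E_s)/(2D), Gamma^t_st = (E G_s - F E_t)/(2D), Gamma^t_tt = (E G_t - 2F F_t + F G_s)/(2D); substitute and cancel common factors


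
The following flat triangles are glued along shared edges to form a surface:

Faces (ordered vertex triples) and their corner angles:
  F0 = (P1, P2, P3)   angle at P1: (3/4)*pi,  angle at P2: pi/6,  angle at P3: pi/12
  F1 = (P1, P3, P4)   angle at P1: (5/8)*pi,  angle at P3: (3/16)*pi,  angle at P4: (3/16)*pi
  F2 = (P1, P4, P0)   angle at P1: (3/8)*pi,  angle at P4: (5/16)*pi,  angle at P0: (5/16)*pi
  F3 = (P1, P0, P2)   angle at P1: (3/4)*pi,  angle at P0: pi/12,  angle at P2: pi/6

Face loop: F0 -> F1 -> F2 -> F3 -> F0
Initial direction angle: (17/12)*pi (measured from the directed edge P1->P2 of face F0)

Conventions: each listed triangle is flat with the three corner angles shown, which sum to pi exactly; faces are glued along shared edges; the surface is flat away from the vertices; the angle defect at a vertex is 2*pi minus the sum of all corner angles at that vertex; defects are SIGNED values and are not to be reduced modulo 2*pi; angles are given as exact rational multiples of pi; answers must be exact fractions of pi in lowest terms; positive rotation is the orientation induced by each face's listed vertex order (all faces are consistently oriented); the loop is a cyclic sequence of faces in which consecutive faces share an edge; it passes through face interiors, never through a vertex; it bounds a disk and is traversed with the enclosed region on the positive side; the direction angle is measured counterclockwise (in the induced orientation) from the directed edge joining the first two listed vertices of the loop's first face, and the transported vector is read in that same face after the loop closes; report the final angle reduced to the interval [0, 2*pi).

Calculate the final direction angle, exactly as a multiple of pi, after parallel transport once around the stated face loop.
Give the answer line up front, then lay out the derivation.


Answer: final direction angle = (11/12)*pi

enclosed vertex P1: corner angles sum to (5/2)*pi, defect = 2*pi - (5/2)*pi = -pi/2
adding the enclosed defects to the starting angle (mod 2*pi, induced orientation) gives the holonomy
final angle = (17/12)*pi - pi/2 = (11/12)*pi (mod 2*pi)
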